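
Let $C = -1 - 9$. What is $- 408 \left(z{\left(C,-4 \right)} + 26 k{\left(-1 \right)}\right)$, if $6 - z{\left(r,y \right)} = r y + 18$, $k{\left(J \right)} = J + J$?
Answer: $42432$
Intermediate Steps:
$k{\left(J \right)} = 2 J$
$C = -10$
$z{\left(r,y \right)} = -12 - r y$ ($z{\left(r,y \right)} = 6 - \left(r y + 18\right) = 6 - \left(18 + r y\right) = -12 - r y$)
$- 408 \left(z{\left(C,-4 \right)} + 26 k{\left(-1 \right)}\right) = - 408 \left(\left(-12 - \left(-10\right) \left(-4\right)\right) + 26 \cdot 2 \left(-1\right)\right) = - 408 \left(\left(-12 - 40\right) + 26 \left(-2\right)\right) = - 408 \left(-52 - 52\right) = \left(-408\right) \left(-104\right) = 42432$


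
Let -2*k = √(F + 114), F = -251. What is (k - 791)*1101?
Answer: -870891 - 1101*I*√137/2 ≈ -8.7089e+5 - 6443.4*I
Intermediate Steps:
k = -I*√137/2 (k = -√(-251 + 114)/2 = -I*√137/2 ≈ -5.8523*I)
(k - 791)*1101 = (-I*√137/2 - 791)*1101 = (-791 - I*√137/2)*1101 = -870891 - 1101*I*√137/2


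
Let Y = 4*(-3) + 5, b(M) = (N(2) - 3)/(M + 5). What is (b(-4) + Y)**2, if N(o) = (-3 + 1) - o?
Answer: 196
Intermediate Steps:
N(o) = -2 - o
b(M) = -7/(5 + M) (b(M) = ((-2 - 1*2) - 3)/(M + 5) = ((-2 - 2) - 3)/(5 + M) = (-4 - 3)/(5 + M) = -7/(5 + M))
Y = -7 (Y = -12 + 5 = -7)
(b(-4) + Y)**2 = (-7/(5 - 4) - 7)**2 = (-7/1 - 7)**2 = (-7*1 - 7)**2 = (-7 - 7)**2 = (-14)**2 = 196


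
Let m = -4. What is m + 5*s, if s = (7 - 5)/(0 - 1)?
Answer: -14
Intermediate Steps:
s = -2 (s = 2/(-1) = 2*(-1) = -2)
m + 5*s = -4 + 5*(-2) = -4 - 10 = -14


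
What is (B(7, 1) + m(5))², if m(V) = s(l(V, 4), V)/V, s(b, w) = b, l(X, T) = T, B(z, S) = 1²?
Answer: 81/25 ≈ 3.2400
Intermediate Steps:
B(z, S) = 1
m(V) = 4/V
(B(7, 1) + m(5))² = (1 + 4/5)² = (1 + 4*(⅕))² = (1 + ⅘)² = (9/5)² = 81/25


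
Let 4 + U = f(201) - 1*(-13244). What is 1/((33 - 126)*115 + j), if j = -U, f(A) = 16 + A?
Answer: -1/24152 ≈ -4.1404e-5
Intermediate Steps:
U = 13457 (U = -4 + ((16 + 201) - 1*(-13244)) = -4 + (217 + 13244) = -4 + 13461 = 13457)
j = -13457 (j = -1*13457 = -13457)
1/((33 - 126)*115 + j) = 1/((33 - 126)*115 - 13457) = 1/(-93*115 - 13457) = 1/(-10695 - 13457) = 1/(-24152) = -1/24152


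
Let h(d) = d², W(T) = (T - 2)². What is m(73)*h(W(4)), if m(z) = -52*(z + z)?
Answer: -121472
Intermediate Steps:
m(z) = -104*z
W(T) = (-2 + T)²
m(73)*h(W(4)) = (-104*73)*((-2 + 4)²)² = -7592*(2²)² = -7592*4² = -7592*16 = -121472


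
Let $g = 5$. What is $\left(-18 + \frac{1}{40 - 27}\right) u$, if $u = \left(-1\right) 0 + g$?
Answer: $- \frac{1165}{13} \approx -89.615$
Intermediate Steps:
$u = 5$ ($u = \left(-1\right) 0 + 5 = 0 + 5 = 5$)
$\left(-18 + \frac{1}{40 - 27}\right) u = \left(-18 + \frac{1}{40 - 27}\right) 5 = \left(-18 + \frac{1}{13}\right) 5 = \left(- \frac{233}{13}\right) 5 = - \frac{1165}{13}$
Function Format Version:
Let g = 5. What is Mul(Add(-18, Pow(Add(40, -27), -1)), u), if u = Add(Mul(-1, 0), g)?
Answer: Rational(-1165, 13) ≈ -89.615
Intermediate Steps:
u = 5 (u = Add(Mul(-1, 0), 5) = Add(0, 5) = 5)
Mul(Add(-18, Pow(Add(40, -27), -1)), u) = Mul(Add(-18, Pow(Add(40, -27), -1)), 5) = Mul(Add(-18, Pow(13, -1)), 5) = Mul(Add(-18, Rational(1, 13)), 5) = Mul(Rational(-233, 13), 5) = Rational(-1165, 13)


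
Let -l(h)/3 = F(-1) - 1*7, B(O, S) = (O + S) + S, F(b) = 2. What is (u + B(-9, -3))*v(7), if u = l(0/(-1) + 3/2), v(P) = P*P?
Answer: 0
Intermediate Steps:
v(P) = P²
B(O, S) = O + 2*S
l(h) = 15 (l(h) = -3*(2 - 1*7) = -3*(2 - 7) = -3*(-5) = 15)
u = 15
(u + B(-9, -3))*v(7) = (15 + (-9 + 2*(-3)))*7² = (15 + (-9 - 6))*49 = (15 - 15)*49 = 0*49 = 0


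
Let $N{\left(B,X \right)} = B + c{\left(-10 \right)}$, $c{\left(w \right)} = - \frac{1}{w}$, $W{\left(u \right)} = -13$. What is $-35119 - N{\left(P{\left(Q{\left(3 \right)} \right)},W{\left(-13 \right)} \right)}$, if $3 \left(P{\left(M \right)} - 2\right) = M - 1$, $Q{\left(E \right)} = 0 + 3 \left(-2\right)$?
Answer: $- \frac{1053563}{30} \approx -35119.0$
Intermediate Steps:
$Q{\left(E \right)} = -6$ ($Q{\left(E \right)} = 0 - 6 = -6$)
$P{\left(M \right)} = \frac{5}{3} + \frac{M}{3}$ ($P{\left(M \right)} = 2 + \frac{M - 1}{3} = 2 + \frac{-1 + M}{3} = 2 + \left(- \frac{1}{3} + \frac{M}{3}\right) = \frac{5}{3} + \frac{M}{3}$)
$N{\left(B,X \right)} = \frac{1}{10} + B$ ($N{\left(B,X \right)} = B - \frac{1}{-10} = B - - \frac{1}{10} = B + \frac{1}{10} = \frac{1}{10} + B$)
$-35119 - N{\left(P{\left(Q{\left(3 \right)} \right)},W{\left(-13 \right)} \right)} = -35119 - \left(\frac{1}{10} + \left(\frac{5}{3} + \frac{1}{3} \left(-6\right)\right)\right) = -35119 - \left(\frac{1}{10} + \left(\frac{5}{3} - 2\right)\right) = -35119 - \left(\frac{1}{10} - \frac{1}{3}\right) = -35119 - - \frac{7}{30} = -35119 + \frac{7}{30} = - \frac{1053563}{30}$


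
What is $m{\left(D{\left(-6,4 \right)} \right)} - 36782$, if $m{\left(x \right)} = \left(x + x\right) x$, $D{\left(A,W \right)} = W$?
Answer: $-36750$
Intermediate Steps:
$m{\left(x \right)} = 2 x^{2}$ ($m{\left(x \right)} = 2 x x = 2 x^{2}$)
$m{\left(D{\left(-6,4 \right)} \right)} - 36782 = 2 \cdot 4^{2} - 36782 = 2 \cdot 16 - 36782 = 32 - 36782 = -36750$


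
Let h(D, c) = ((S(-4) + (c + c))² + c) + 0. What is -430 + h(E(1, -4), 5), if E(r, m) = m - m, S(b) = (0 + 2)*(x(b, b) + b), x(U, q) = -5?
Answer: -361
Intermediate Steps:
S(b) = -10 + 2*b (S(b) = (0 + 2)*(-5 + b) = 2*(-5 + b) = -10 + 2*b)
E(r, m) = 0
h(D, c) = c + (-18 + 2*c)² (h(D, c) = (((-10 + 2*(-4)) + (c + c))² + c) + 0 = (((-10 - 8) + 2*c)² + c) + 0 = ((-18 + 2*c)² + c) + 0 = (c + (-18 + 2*c)²) + 0 = c + (-18 + 2*c)²)
-430 + h(E(1, -4), 5) = -430 + (5 + 4*(-9 + 5)²) = -430 + (5 + 4*(-4)²) = -430 + (5 + 4*16) = -430 + (5 + 64) = -430 + 69 = -361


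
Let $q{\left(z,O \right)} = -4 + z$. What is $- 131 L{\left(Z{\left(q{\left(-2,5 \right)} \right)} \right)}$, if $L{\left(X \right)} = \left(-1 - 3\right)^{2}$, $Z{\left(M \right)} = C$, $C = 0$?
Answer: $-2096$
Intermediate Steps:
$Z{\left(M \right)} = 0$
$L{\left(X \right)} = 16$ ($L{\left(X \right)} = \left(-4\right)^{2} = 16$)
$- 131 L{\left(Z{\left(q{\left(-2,5 \right)} \right)} \right)} = \left(-131\right) 16 = -2096$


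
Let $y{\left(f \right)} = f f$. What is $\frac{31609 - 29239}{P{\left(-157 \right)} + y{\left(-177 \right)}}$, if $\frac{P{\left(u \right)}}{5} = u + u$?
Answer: $\frac{2370}{29759} \approx 0.07964$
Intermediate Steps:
$P{\left(u \right)} = 10 u$ ($P{\left(u \right)} = 5 \left(u + u\right) = 5 \cdot 2 u = 10 u$)
$y{\left(f \right)} = f^{2}$
$\frac{31609 - 29239}{P{\left(-157 \right)} + y{\left(-177 \right)}} = \frac{31609 - 29239}{10 \left(-157\right) + \left(-177\right)^{2}} = \frac{2370}{-1570 + 31329} = \frac{2370}{29759}$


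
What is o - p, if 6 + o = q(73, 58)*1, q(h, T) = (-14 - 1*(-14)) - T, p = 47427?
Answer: -47491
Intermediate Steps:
q(h, T) = -T (q(h, T) = (-14 + 14) - T = 0 - T = -T)
o = -64 (o = -6 - 1*58*1 = -6 - 58*1 = -6 - 58 = -64)
o - p = -64 - 1*47427 = -64 - 47427 = -47491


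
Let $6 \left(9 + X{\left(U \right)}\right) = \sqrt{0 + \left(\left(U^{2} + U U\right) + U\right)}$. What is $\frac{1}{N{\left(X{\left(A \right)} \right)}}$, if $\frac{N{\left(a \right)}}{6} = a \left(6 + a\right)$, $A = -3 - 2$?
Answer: $\frac{226}{29667} + \frac{16 \sqrt{5}}{9889} \approx 0.011236$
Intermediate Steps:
$A = -5$ ($A = -3 - 2 = -5$)
$X{\left(U \right)} = -9 + \frac{\sqrt{U + 2 U^{2}}}{6}$ ($X{\left(U \right)} = -9 + \frac{\sqrt{0 + \left(\left(U^{2} + U U\right) + U\right)}}{6} = -9 + \frac{\sqrt{0 + \left(\left(U^{2} + U^{2}\right) + U\right)}}{6} = -9 + \frac{\sqrt{0 + \left(2 U^{2} + U\right)}}{6} = -9 + \frac{\sqrt{0 + \left(U + 2 U^{2}\right)}}{6} = -9 + \frac{\sqrt{U + 2 U^{2}}}{6}$)
$N{\left(a \right)} = 6 a \left(6 + a\right)$
$\frac{1}{N{\left(X{\left(A \right)} \right)}} = \frac{1}{6 \left(-9 + \frac{\sqrt{- 5 \left(1 + 2 \left(-5\right)\right)}}{6}\right) \left(6 - \left(9 - \frac{\sqrt{- 5 \left(1 + 2 \left(-5\right)\right)}}{6}\right)\right)} = \frac{1}{6 \left(-9 + \frac{\sqrt{- 5 \left(1 - 10\right)}}{6}\right) \left(6 - \left(9 - \frac{\sqrt{- 5 \left(1 - 10\right)}}{6}\right)\right)} = \frac{1}{6 \left(-9 + \frac{\sqrt{\left(-5\right) \left(-9\right)}}{6}\right) \left(6 - \left(9 - \frac{\sqrt{\left(-5\right) \left(-9\right)}}{6}\right)\right)} = \frac{1}{6 \left(-9 + \frac{\sqrt{45}}{6}\right) \left(6 - \left(9 - \frac{\sqrt{45}}{6}\right)\right)} = \frac{1}{6 \left(-9 + \frac{3 \sqrt{5}}{6}\right) \left(6 - \left(9 - \frac{3 \sqrt{5}}{6}\right)\right)} = \frac{1}{6 \left(-9 + \frac{\sqrt{5}}{2}\right) \left(6 - \left(9 - \frac{\sqrt{5}}{2}\right)\right)} = \frac{1}{6 \left(-9 + \frac{\sqrt{5}}{2}\right) \left(-3 + \frac{\sqrt{5}}{2}\right)}$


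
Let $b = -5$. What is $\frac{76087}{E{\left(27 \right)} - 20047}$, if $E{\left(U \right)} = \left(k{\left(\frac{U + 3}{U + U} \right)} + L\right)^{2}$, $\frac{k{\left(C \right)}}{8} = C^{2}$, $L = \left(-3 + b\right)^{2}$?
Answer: $- \frac{45382437}{9321901} \approx -4.8684$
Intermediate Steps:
$L = 64$ ($L = \left(-3 - 5\right)^{2} = \left(-8\right)^{2} = 64$)
$k{\left(C \right)} = 8 C^{2}$
$E{\left(U \right)} = \left(64 + \frac{2 \left(3 + U\right)^{2}}{U^{2}}\right)^{2}$ ($E{\left(U \right)} = \left(8 \left(\frac{U + 3}{U + U}\right)^{2} + 64\right)^{2} = \left(8 \left(\frac{3 + U}{2 U}\right)^{2} + 64\right)^{2} = \left(8 \frac{\left(3 + U\right)^{2}}{4 U^{2}} + 64\right)^{2} = \left(\frac{2 \left(3 + U\right)^{2}}{U^{2}} + 64\right)^{2} = \left(64 + \frac{2 \left(3 + U\right)^{2}}{U^{2}}\right)^{2}$)
$\frac{76087}{E{\left(27 \right)} - 20047} = \frac{76087}{\frac{4 \left(\left(3 + 27\right)^{2} + 32 \cdot 27^{2}\right)^{2}}{531441} - 20047} = \frac{76087}{4 \cdot \frac{1}{531441} \left(30^{2} + 32 \cdot 729\right)^{2} - 20047} = \frac{76087}{4 \cdot \frac{1}{531441} \left(900 + 23328\right)^{2} - 20047} = \frac{76087}{4 \cdot \frac{1}{531441} \cdot 24228^{2} - 20047} = \frac{76087}{4 \cdot \frac{1}{531441} \cdot 586995984 - 20047} = \frac{76087}{\frac{28987456}{6561} - 20047} = \frac{76087}{- \frac{102540911}{6561}} = 76087 \left(- \frac{6561}{102540911}\right) = - \frac{45382437}{9321901}$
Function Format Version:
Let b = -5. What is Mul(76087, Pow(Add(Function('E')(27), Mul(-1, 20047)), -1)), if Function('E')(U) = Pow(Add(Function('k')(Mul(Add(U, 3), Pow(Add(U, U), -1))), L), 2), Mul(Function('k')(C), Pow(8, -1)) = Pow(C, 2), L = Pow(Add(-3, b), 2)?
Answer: Rational(-45382437, 9321901) ≈ -4.8684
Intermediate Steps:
L = 64 (L = Pow(Add(-3, -5), 2) = Pow(-8, 2) = 64)
Function('k')(C) = Mul(8, Pow(C, 2))
Function('E')(U) = Pow(Add(64, Mul(2, Pow(U, -2), Pow(Add(3, U), 2))), 2) (Function('E')(U) = Pow(Add(Mul(8, Pow(Mul(Add(U, 3), Pow(Add(U, U), -1)), 2)), 64), 2) = Pow(Add(Mul(8, Pow(Mul(Add(3, U), Pow(Mul(2, U), -1)), 2)), 64), 2) = Pow(Add(Mul(8, Pow(Mul(Add(3, U), Mul(Rational(1, 2), Pow(U, -1))), 2)), 64), 2) = Pow(Add(Mul(8, Pow(Mul(Rational(1, 2), Pow(U, -1), Add(3, U)), 2)), 64), 2) = Pow(Add(Mul(8, Mul(Rational(1, 4), Pow(U, -2), Pow(Add(3, U), 2))), 64), 2) = Pow(Add(Mul(2, Pow(U, -2), Pow(Add(3, U), 2)), 64), 2) = Pow(Add(64, Mul(2, Pow(U, -2), Pow(Add(3, U), 2))), 2))
Mul(76087, Pow(Add(Function('E')(27), Mul(-1, 20047)), -1)) = Mul(76087, Pow(Add(Mul(4, Pow(27, -4), Pow(Add(Pow(Add(3, 27), 2), Mul(32, Pow(27, 2))), 2)), Mul(-1, 20047)), -1)) = Mul(76087, Pow(Add(Mul(4, Rational(1, 531441), Pow(Add(Pow(30, 2), Mul(32, 729)), 2)), -20047), -1)) = Mul(76087, Pow(Add(Mul(4, Rational(1, 531441), Pow(Add(900, 23328), 2)), -20047), -1)) = Mul(76087, Pow(Add(Mul(4, Rational(1, 531441), Pow(24228, 2)), -20047), -1)) = Mul(76087, Pow(Add(Mul(4, Rational(1, 531441), 586995984), -20047), -1)) = Mul(76087, Pow(Add(Rational(28987456, 6561), -20047), -1)) = Mul(76087, Pow(Rational(-102540911, 6561), -1)) = Mul(76087, Rational(-6561, 102540911)) = Rational(-45382437, 9321901)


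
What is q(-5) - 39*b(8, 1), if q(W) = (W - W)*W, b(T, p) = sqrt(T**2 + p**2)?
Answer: -39*sqrt(65) ≈ -314.43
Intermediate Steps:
q(W) = 0 (q(W) = 0*W = 0)
q(-5) - 39*b(8, 1) = 0 - 39*sqrt(8**2 + 1**2) = 0 - 39*sqrt(64 + 1) = 0 - 39*sqrt(65) = -39*sqrt(65)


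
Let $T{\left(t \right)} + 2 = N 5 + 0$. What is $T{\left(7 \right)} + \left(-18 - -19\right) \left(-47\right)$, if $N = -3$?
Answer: $-64$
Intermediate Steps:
$T{\left(t \right)} = -17$ ($T{\left(t \right)} = -2 + \left(\left(-3\right) 5 + 0\right) = -2 + \left(-15 + 0\right) = -2 - 15 = -17$)
$T{\left(7 \right)} + \left(-18 - -19\right) \left(-47\right) = -17 + \left(-18 - -19\right) \left(-47\right) = -17 + \left(-18 + 19\right) \left(-47\right) = -17 + 1 \left(-47\right) = -17 - 47 = -64$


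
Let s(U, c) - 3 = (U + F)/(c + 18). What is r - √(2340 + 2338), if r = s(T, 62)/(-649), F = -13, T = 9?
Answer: -1/220 - √4678 ≈ -68.400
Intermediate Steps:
s(U, c) = 3 + (-13 + U)/(18 + c) (s(U, c) = 3 + (U - 13)/(c + 18) = 3 + (-13 + U)/(18 + c))
r = -1/220 (r = ((41 + 9 + 3*62)/(18 + 62))/(-649) = ((41 + 9 + 186)/80)*(-1/649) = ((1/80)*236)*(-1/649) = (59/20)*(-1/649) = -1/220 ≈ -0.0045455)
r - √(2340 + 2338) = -1/220 - √(2340 + 2338) = -1/220 - √4678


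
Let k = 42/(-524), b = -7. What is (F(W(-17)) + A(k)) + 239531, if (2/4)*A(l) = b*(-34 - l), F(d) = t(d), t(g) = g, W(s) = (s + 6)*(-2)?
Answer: 31443652/131 ≈ 2.4003e+5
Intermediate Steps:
W(s) = -12 - 2*s (W(s) = (6 + s)*(-2) = -12 - 2*s)
F(d) = d
k = -21/262 (k = 42*(-1/524) = -21/262 ≈ -0.080153)
A(l) = 476 + 14*l (A(l) = 2*(-7*(-34 - l)) = 2*(238 + 7*l) = 476 + 14*l)
(F(W(-17)) + A(k)) + 239531 = ((-12 - 2*(-17)) + (476 + 14*(-21/262))) + 239531 = ((-12 + 34) + (476 - 147/131)) + 239531 = (22 + 62209/131) + 239531 = 65091/131 + 239531 = 31443652/131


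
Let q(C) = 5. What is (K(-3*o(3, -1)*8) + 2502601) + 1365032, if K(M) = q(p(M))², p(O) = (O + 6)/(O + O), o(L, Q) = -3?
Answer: 3867658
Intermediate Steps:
p(O) = (6 + O)/(2*O) (p(O) = (6 + O)/((2*O)) = (6 + O)*(1/(2*O)) = (6 + O)/(2*O))
K(M) = 25 (K(M) = 5² = 25)
(K(-3*o(3, -1)*8) + 2502601) + 1365032 = (25 + 2502601) + 1365032 = 2502626 + 1365032 = 3867658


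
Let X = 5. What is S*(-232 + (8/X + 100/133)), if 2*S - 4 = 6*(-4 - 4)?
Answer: 3359752/665 ≈ 5052.3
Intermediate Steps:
S = -22 (S = 2 + (6*(-4 - 4))/2 = 2 + (6*(-8))/2 = 2 + (1/2)*(-48) = 2 - 24 = -22)
S*(-232 + (8/X + 100/133)) = -22*(-232 + (8/5 + 100/133)) = -22*(-232 + 1564/665) = -22*(-152716/665) = 3359752/665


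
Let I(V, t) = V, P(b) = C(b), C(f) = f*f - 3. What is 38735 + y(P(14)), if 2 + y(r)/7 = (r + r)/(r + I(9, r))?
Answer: 3912172/101 ≈ 38734.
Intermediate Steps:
C(f) = -3 + f² (C(f) = f² - 3 = -3 + f²)
P(b) = -3 + b²
y(r) = -14 + 14*r/(9 + r) (y(r) = -14 + 7*((r + r)/(r + 9)) = -14 + 7*((2*r)/(9 + r)) = -14 + 7*(2*r/(9 + r)) = -14 + 14*r/(9 + r))
38735 + y(P(14)) = 38735 - 126/(9 + (-3 + 14²)) = 38735 - 126/(9 + (-3 + 196)) = 38735 - 126/(9 + 193) = 38735 - 126/202 = 38735 - 126*1/202 = 38735 - 63/101 = 3912172/101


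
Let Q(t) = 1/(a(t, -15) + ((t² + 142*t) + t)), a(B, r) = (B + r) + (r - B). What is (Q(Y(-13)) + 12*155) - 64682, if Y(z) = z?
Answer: -108053841/1720 ≈ -62822.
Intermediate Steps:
a(B, r) = 2*r
Q(t) = 1/(-30 + t² + 143*t) (Q(t) = 1/(2*(-15) + ((t² + 142*t) + t)) = 1/(-30 + (t² + 143*t)) = 1/(-30 + t² + 143*t))
(Q(Y(-13)) + 12*155) - 64682 = (1/(-30 + (-13)² + 143*(-13)) + 12*155) - 64682 = (1/(-30 + 169 - 1859) + 1860) - 64682 = (1/(-1720) + 1860) - 64682 = (-1/1720 + 1860) - 64682 = 3199199/1720 - 64682 = -108053841/1720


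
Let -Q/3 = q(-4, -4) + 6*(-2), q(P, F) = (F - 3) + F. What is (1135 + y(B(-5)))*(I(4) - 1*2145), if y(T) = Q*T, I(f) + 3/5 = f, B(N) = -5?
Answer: -1691864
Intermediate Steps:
q(P, F) = -3 + 2*F (q(P, F) = (-3 + F) + F = -3 + 2*F)
I(f) = -⅗ + f
Q = 69 (Q = -3*((-3 + 2*(-4)) + 6*(-2)) = -3*((-3 - 8) - 12) = -3*(-11 - 12) = -3*(-23) = 69)
y(T) = 69*T
(1135 + y(B(-5)))*(I(4) - 1*2145) = (1135 + 69*(-5))*((-⅗ + 4) - 1*2145) = (1135 - 345)*(17/5 - 2145) = 790*(-10708/5) = -1691864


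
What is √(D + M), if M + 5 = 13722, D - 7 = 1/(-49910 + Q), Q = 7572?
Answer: √24600355650318/42338 ≈ 117.15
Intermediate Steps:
D = 296365/42338 (D = 7 + 1/(-49910 + 7572) = 7 + 1/(-42338) = 7 - 1/42338 = 296365/42338 ≈ 7.0000)
M = 13717 (M = -5 + 13722 = 13717)
√(D + M) = √(296365/42338 + 13717) = √(581046711/42338) = √24600355650318/42338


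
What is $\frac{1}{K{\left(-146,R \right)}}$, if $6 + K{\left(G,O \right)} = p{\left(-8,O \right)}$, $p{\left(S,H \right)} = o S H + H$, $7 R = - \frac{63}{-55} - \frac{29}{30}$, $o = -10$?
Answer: $- \frac{770}{3027} \approx -0.25438$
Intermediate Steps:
$R = \frac{59}{2310}$ ($R = \frac{- \frac{63}{-55} - \frac{29}{30}}{7} = \frac{\left(-63\right) \left(- \frac{1}{55}\right) - \frac{29}{30}}{7} = \frac{\frac{63}{55} - \frac{29}{30}}{7} = \frac{1}{7} \cdot \frac{59}{330} = \frac{59}{2310} \approx 0.025541$)
$p{\left(S,H \right)} = H - 10 H S$ ($p{\left(S,H \right)} = - 10 S H + H = - 10 H S + H = H - 10 H S$)
$K{\left(G,O \right)} = -6 + 81 O$ ($K{\left(G,O \right)} = -6 + O \left(1 - -80\right) = -6 + O \left(1 + 80\right) = -6 + O 81 = -6 + 81 O$)
$\frac{1}{K{\left(-146,R \right)}} = \frac{1}{-6 + 81 \cdot \frac{59}{2310}} = \frac{1}{-6 + \frac{1593}{770}} = \frac{1}{- \frac{3027}{770}} = - \frac{770}{3027}$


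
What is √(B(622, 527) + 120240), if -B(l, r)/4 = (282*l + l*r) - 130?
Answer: 8*I*√29563 ≈ 1375.5*I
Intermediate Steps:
B(l, r) = 520 - 1128*l - 4*l*r (B(l, r) = -4*((282*l + l*r) - 130) = -4*(-130 + 282*l + l*r) = 520 - 1128*l - 4*l*r)
√(B(622, 527) + 120240) = √((520 - 1128*622 - 4*622*527) + 120240) = √((520 - 701616 - 1311176) + 120240) = √(-2012272 + 120240) = √(-1892032) = 8*I*√29563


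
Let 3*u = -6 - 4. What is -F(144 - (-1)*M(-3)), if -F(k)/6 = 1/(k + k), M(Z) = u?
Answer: 9/422 ≈ 0.021327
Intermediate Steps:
u = -10/3 (u = (-6 - 4)/3 = (⅓)*(-10) = -10/3 ≈ -3.3333)
M(Z) = -10/3
F(k) = -3/k (F(k) = -6/(k + k) = -6*1/(2*k) = -3/k)
-F(144 - (-1)*M(-3)) = -(-3)/(144 - (-1)*(-10)/3) = -(-3)/(144 - 1*10/3) = -(-3)/(144 - 10/3) = -(-3)/422/3 = -(-3)*3/422 = -1*(-9/422) = 9/422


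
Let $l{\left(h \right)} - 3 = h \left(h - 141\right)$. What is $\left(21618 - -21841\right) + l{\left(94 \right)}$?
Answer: $39044$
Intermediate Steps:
$l{\left(h \right)} = 3 + h \left(-141 + h\right)$ ($l{\left(h \right)} = 3 + h \left(h - 141\right) = 3 + h \left(-141 + h\right)$)
$\left(21618 - -21841\right) + l{\left(94 \right)} = \left(21618 - -21841\right) + \left(3 + 94^{2} - 13254\right) = \left(21618 + 21841\right) + \left(3 + 8836 - 13254\right) = 43459 - 4415 = 39044$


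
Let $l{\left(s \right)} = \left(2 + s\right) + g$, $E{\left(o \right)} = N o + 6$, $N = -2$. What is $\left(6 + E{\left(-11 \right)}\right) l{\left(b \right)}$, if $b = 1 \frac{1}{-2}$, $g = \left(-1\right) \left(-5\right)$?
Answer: $221$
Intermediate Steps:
$g = 5$
$E{\left(o \right)} = 6 - 2 o$ ($E{\left(o \right)} = - 2 o + 6 = 6 - 2 o$)
$b = - \frac{1}{2}$ ($b = 1 \left(- \frac{1}{2}\right) = - \frac{1}{2} \approx -0.5$)
$l{\left(s \right)} = 7 + s$ ($l{\left(s \right)} = \left(2 + s\right) + 5 = 7 + s$)
$\left(6 + E{\left(-11 \right)}\right) l{\left(b \right)} = \left(6 + \left(6 - -22\right)\right) \left(7 - \frac{1}{2}\right) = \left(6 + \left(6 + 22\right)\right) \frac{13}{2} = \left(6 + 28\right) \frac{13}{2} = 34 \cdot \frac{13}{2} = 221$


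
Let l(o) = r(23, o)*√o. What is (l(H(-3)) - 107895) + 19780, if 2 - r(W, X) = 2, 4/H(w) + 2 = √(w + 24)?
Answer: -88115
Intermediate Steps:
H(w) = 4/(-2 + √(24 + w)) (H(w) = 4/(-2 + √(w + 24)) = 4/(-2 + √(24 + w)))
r(W, X) = 0 (r(W, X) = 2 - 1*2 = 2 - 2 = 0)
l(o) = 0 (l(o) = 0*√o = 0)
(l(H(-3)) - 107895) + 19780 = (0 - 107895) + 19780 = -107895 + 19780 = -88115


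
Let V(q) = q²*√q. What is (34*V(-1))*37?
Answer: 1258*I ≈ 1258.0*I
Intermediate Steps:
V(q) = q^(5/2)
(34*V(-1))*37 = (34*(-1)^(5/2))*37 = (34*I)*37 = 1258*I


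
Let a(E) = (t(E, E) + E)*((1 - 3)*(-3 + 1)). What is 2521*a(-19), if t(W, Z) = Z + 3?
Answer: -352940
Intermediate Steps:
t(W, Z) = 3 + Z
a(E) = 12 + 8*E (a(E) = ((3 + E) + E)*((1 - 3)*(-3 + 1)) = (3 + 2*E)*(-2*(-2)) = (3 + 2*E)*4 = 12 + 8*E)
2521*a(-19) = 2521*(12 + 8*(-19)) = 2521*(12 - 152) = 2521*(-140) = -352940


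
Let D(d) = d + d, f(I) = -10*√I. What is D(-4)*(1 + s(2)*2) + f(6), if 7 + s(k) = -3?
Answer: 152 - 10*√6 ≈ 127.51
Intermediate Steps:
s(k) = -10 (s(k) = -7 - 3 = -10)
D(d) = 2*d
D(-4)*(1 + s(2)*2) + f(6) = (2*(-4))*(1 - 10*2) - 10*√6 = -8*(1 - 20) - 10*√6 = -8*(-19) - 10*√6 = 152 - 10*√6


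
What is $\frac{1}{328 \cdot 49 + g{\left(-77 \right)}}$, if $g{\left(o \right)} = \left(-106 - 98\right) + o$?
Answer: $\frac{1}{15791} \approx 6.3327 \cdot 10^{-5}$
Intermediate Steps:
$g{\left(o \right)} = -204 + o$
$\frac{1}{328 \cdot 49 + g{\left(-77 \right)}} = \frac{1}{328 \cdot 49 - 281} = \frac{1}{16072 - 281} = \frac{1}{15791}$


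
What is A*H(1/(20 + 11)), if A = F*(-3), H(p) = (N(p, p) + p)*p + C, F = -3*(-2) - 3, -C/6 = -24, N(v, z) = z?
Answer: -1245474/961 ≈ -1296.0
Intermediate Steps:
C = 144 (C = -6*(-24) = 144)
F = 3 (F = 6 - 3 = 3)
H(p) = 144 + 2*p² (H(p) = (p + p)*p + 144 = (2*p)*p + 144 = 2*p² + 144 = 144 + 2*p²)
A = -9 (A = 3*(-3) = -9)
A*H(1/(20 + 11)) = -9*(144 + 2*(1/(20 + 11))²) = -9*(144 + 2*(1/31)²) = -9*(144 + 2*(1/961)) = -9*(144 + 2/961) = -9*138386/961 = -1245474/961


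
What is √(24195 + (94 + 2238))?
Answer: √26527 ≈ 162.87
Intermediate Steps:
√(24195 + (94 + 2238)) = √(24195 + 2332) = √26527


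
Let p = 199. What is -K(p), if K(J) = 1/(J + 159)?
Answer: -1/358 ≈ -0.0027933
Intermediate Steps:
K(J) = 1/(159 + J)
-K(p) = -1/(159 + 199) = -1/358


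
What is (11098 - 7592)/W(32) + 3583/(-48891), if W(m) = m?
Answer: 85648595/782256 ≈ 109.49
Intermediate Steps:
(11098 - 7592)/W(32) + 3583/(-48891) = (11098 - 7592)/32 + 3583/(-48891) = 3506*(1/32) + 3583*(-1/48891) = 1753/16 - 3583/48891 = 85648595/782256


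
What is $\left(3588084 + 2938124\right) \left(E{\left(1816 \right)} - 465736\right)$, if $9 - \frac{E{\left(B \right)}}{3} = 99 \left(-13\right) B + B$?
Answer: $42684134801152$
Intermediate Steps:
$E{\left(B \right)} = 27 + 3858 B$ ($E{\left(B \right)} = 27 - 3 \left(99 \left(-13\right) B + B\right) = 27 - 3 \left(- 1287 B + B\right) = 27 - 3 \left(- 1286 B\right) = 27 + 3858 B$)
$\left(3588084 + 2938124\right) \left(E{\left(1816 \right)} - 465736\right) = \left(3588084 + 2938124\right) \left(\left(27 + 3858 \cdot 1816\right) - 465736\right) = 6526208 \left(\left(27 + 7006128\right) - 465736\right) = 6526208 \left(7006155 - 465736\right) = 6526208 \cdot 6540419 = 42684134801152$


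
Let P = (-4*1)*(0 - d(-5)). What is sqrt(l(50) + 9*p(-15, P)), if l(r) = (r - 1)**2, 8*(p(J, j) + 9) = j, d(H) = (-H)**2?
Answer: sqrt(9730)/2 ≈ 49.320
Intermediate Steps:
d(H) = H**2
P = 100 (P = (-4*1)*(0 - 1*(-5)**2) = -4*(0 - 1*25) = -4*(0 - 25) = -4*(-25) = 100)
p(J, j) = -9 + j/8
l(r) = (-1 + r)**2
sqrt(l(50) + 9*p(-15, P)) = sqrt((-1 + 50)**2 + 9*(-9 + (1/8)*100)) = sqrt(49**2 + 9*(-9 + 25/2)) = sqrt(2401 + 9*(7/2)) = sqrt(2401 + 63/2) = sqrt(4865/2) = sqrt(9730)/2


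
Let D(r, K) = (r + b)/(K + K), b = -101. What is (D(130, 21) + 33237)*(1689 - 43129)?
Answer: -4132109680/3 ≈ -1.3774e+9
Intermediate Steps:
D(r, K) = (-101 + r)/(2*K) (D(r, K) = (r - 101)/(K + K) = (-101 + r)/((2*K)) = (-101 + r)*(1/(2*K)) = (-101 + r)/(2*K))
(D(130, 21) + 33237)*(1689 - 43129) = ((1/2)*(-101 + 130)/21 + 33237)*(1689 - 43129) = ((1/2)*(1/21)*29 + 33237)*(-41440) = (29/42 + 33237)*(-41440) = (1395983/42)*(-41440) = -4132109680/3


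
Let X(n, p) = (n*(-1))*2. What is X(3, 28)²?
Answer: 36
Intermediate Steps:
X(n, p) = -2*n (X(n, p) = -n*2 = -2*n)
X(3, 28)² = (-2*3)² = (-6)² = 36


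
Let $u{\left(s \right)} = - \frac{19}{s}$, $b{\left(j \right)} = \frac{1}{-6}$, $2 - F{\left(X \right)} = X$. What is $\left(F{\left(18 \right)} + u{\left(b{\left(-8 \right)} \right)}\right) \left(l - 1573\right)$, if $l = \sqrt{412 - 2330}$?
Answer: $-154154 + 98 i \sqrt{1918} \approx -1.5415 \cdot 10^{5} + 4291.9 i$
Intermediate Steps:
$F{\left(X \right)} = 2 - X$
$b{\left(j \right)} = - \frac{1}{6}$
$l = i \sqrt{1918}$ ($l = \sqrt{-1918} = i \sqrt{1918} \approx 43.795 i$)
$\left(F{\left(18 \right)} + u{\left(b{\left(-8 \right)} \right)}\right) \left(l - 1573\right) = \left(\left(2 - 18\right) - \frac{19}{- \frac{1}{6}}\right) \left(i \sqrt{1918} - 1573\right) = \left(\left(2 - 18\right) - -114\right) \left(-1573 + i \sqrt{1918}\right) = \left(-16 + 114\right) \left(-1573 + i \sqrt{1918}\right) = 98 \left(-1573 + i \sqrt{1918}\right) = -154154 + 98 i \sqrt{1918}$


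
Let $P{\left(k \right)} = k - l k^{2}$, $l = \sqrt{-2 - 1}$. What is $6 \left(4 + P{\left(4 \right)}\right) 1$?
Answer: $48 - 96 i \sqrt{3} \approx 48.0 - 166.28 i$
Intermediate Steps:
$l = i \sqrt{3}$ ($l = \sqrt{-3} = i \sqrt{3} \approx 1.732 i$)
$P{\left(k \right)} = k - i \sqrt{3} k^{2}$
$6 \left(4 + P{\left(4 \right)}\right) 1 = 6 \left(4 + 4 \left(1 - i 4 \sqrt{3}\right)\right) 1 = 6 \left(4 + 4 \left(1 - 4 i \sqrt{3}\right)\right) 1 = 6 \left(4 + \left(4 - 16 i \sqrt{3}\right)\right) 1 = 6 \left(8 - 16 i \sqrt{3}\right) 1 = \left(48 - 96 i \sqrt{3}\right) 1 = 48 - 96 i \sqrt{3}$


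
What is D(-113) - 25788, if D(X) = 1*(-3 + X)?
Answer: -25904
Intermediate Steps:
D(X) = -3 + X
D(-113) - 25788 = (-3 - 113) - 25788 = -116 - 25788 = -25904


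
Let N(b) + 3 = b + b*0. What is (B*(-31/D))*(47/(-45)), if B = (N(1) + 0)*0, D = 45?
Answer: 0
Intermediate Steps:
N(b) = -3 + b (N(b) = -3 + (b + b*0) = -3 + (b + 0) = -3 + b)
B = 0 (B = ((-3 + 1) + 0)*0 = (-2 + 0)*0 = -2*0 = 0)
(B*(-31/D))*(47/(-45)) = (0*(-31/45))*(47/(-45)) = (0*(-31*1/45))*(47*(-1/45)) = (0*(-31/45))*(-47/45) = 0*(-47/45) = 0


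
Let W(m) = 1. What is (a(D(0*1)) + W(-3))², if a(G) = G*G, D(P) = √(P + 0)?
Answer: 1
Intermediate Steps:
D(P) = √P
a(G) = G²
(a(D(0*1)) + W(-3))² = ((√(0*1))² + 1)² = ((√0)² + 1)² = (0² + 1)² = (0 + 1)² = 1² = 1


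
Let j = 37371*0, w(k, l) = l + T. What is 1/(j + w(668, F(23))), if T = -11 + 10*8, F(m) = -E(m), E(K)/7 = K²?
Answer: -1/3634 ≈ -0.00027518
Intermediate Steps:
E(K) = 7*K²
F(m) = -7*m²
T = 69 (T = -11 + 80 = 69)
w(k, l) = 69 + l (w(k, l) = l + 69 = 69 + l)
j = 0
1/(j + w(668, F(23))) = 1/(0 + (69 - 7*23²)) = 1/(0 + (69 - 7*529)) = 1/(0 + (69 - 3703)) = 1/(0 - 3634) = 1/(-3634) = -1/3634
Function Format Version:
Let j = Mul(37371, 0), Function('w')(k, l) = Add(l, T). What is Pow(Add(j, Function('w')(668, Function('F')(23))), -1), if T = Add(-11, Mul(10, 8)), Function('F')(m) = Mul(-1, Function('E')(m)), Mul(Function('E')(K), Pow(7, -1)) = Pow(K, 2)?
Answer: Rational(-1, 3634) ≈ -0.00027518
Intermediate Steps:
Function('E')(K) = Mul(7, Pow(K, 2))
Function('F')(m) = Mul(-7, Pow(m, 2)) (Function('F')(m) = Mul(-1, Mul(7, Pow(m, 2))) = Mul(-7, Pow(m, 2)))
T = 69 (T = Add(-11, 80) = 69)
Function('w')(k, l) = Add(69, l) (Function('w')(k, l) = Add(l, 69) = Add(69, l))
j = 0
Pow(Add(j, Function('w')(668, Function('F')(23))), -1) = Pow(Add(0, Add(69, Mul(-7, Pow(23, 2)))), -1) = Pow(Add(0, Add(69, Mul(-7, 529))), -1) = Pow(Add(0, Add(69, -3703)), -1) = Pow(Add(0, -3634), -1) = Pow(-3634, -1) = Rational(-1, 3634)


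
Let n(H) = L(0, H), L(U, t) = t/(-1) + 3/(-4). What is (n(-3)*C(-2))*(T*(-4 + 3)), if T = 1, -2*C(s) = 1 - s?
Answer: 27/8 ≈ 3.3750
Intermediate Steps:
C(s) = -1/2 + s/2 (C(s) = -(1 - s)/2 = -1/2 + s/2)
L(U, t) = -3/4 - t (L(U, t) = t*(-1) + 3*(-1/4) = -t - 3/4 = -3/4 - t)
n(H) = -3/4 - H
(n(-3)*C(-2))*(T*(-4 + 3)) = ((-3/4 - 1*(-3))*(-1/2 + (1/2)*(-2)))*(1*(-4 + 3)) = ((-3/4 + 3)*(-1/2 - 1))*(1*(-1)) = ((9/4)*(-3/2))*(-1) = -27/8*(-1) = 27/8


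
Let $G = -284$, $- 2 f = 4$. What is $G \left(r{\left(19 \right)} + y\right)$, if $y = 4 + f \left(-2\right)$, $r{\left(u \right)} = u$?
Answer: $-7668$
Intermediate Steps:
$f = -2$ ($f = \left(- \frac{1}{2}\right) 4 = -2$)
$y = 8$ ($y = 4 - -4 = 4 + 4 = 8$)
$G \left(r{\left(19 \right)} + y\right) = - 284 \left(19 + 8\right) = \left(-284\right) 27 = -7668$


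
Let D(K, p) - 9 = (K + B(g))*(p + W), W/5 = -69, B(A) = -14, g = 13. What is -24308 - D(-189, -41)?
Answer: -102675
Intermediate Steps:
W = -345 (W = 5*(-69) = -345)
D(K, p) = 9 + (-345 + p)*(-14 + K) (D(K, p) = 9 + (K - 14)*(p - 345) = 9 + (-14 + K)*(-345 + p) = 9 + (-345 + p)*(-14 + K))
-24308 - D(-189, -41) = -24308 - (4839 - 345*(-189) - 14*(-41) - 189*(-41)) = -24308 - (4839 + 65205 + 574 + 7749) = -24308 - 1*78367 = -24308 - 78367 = -102675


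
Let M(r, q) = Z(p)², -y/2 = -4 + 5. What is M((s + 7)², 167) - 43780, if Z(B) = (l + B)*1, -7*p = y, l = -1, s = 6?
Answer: -2145195/49 ≈ -43780.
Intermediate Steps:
y = -2 (y = -2*(-4 + 5) = -2*1 = -2)
p = 2/7 (p = -⅐*(-2) = 2/7 ≈ 0.28571)
Z(B) = -1 + B (Z(B) = (-1 + B)*1 = -1 + B)
M(r, q) = 25/49 (M(r, q) = (-1 + 2/7)² = (-5/7)² = 25/49)
M((s + 7)², 167) - 43780 = 25/49 - 43780 = -2145195/49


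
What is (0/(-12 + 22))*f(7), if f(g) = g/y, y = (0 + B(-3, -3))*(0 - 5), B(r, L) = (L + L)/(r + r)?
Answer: 0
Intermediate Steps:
B(r, L) = L/r (B(r, L) = (2*L)/((2*r)) = (2*L)*(1/(2*r)) = L/r)
y = -5 (y = (0 - 3/(-3))*(0 - 5) = (0 - 3*(-1/3))*(-5) = (0 + 1)*(-5) = 1*(-5) = -5)
f(g) = -g/5 (f(g) = g/(-5) = g*(-1/5) = -g/5)
(0/(-12 + 22))*f(7) = (0/(-12 + 22))*(-1/5*7) = (0/10)*(-7/5) = (0*(1/10))*(-7/5) = 0*(-7/5) = 0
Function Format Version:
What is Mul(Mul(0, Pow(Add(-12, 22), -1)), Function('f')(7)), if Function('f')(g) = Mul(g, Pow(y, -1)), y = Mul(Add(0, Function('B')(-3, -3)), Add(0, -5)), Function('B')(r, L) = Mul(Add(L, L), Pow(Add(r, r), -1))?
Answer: 0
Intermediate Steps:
Function('B')(r, L) = Mul(L, Pow(r, -1)) (Function('B')(r, L) = Mul(Mul(2, L), Pow(Mul(2, r), -1)) = Mul(Mul(2, L), Mul(Rational(1, 2), Pow(r, -1))) = Mul(L, Pow(r, -1)))
y = -5 (y = Mul(Add(0, Mul(-3, Pow(-3, -1))), Add(0, -5)) = Mul(Add(0, Mul(-3, Rational(-1, 3))), -5) = Mul(Add(0, 1), -5) = Mul(1, -5) = -5)
Function('f')(g) = Mul(Rational(-1, 5), g) (Function('f')(g) = Mul(g, Pow(-5, -1)) = Mul(g, Rational(-1, 5)) = Mul(Rational(-1, 5), g))
Mul(Mul(0, Pow(Add(-12, 22), -1)), Function('f')(7)) = Mul(Mul(0, Pow(Add(-12, 22), -1)), Mul(Rational(-1, 5), 7)) = Mul(Mul(0, Pow(10, -1)), Rational(-7, 5)) = Mul(Mul(0, Rational(1, 10)), Rational(-7, 5)) = Mul(0, Rational(-7, 5)) = 0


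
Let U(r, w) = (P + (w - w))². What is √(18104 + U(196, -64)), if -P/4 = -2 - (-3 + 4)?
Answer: 2*√4562 ≈ 135.09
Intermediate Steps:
P = 12 (P = -4*(-2 - (-3 + 4)) = -4*(-2 - 1*1) = -4*(-2 - 1) = -4*(-3) = 12)
U(r, w) = 144 (U(r, w) = (12 + (w - w))² = (12 + 0)² = 12² = 144)
√(18104 + U(196, -64)) = √(18104 + 144) = √18248 = 2*√4562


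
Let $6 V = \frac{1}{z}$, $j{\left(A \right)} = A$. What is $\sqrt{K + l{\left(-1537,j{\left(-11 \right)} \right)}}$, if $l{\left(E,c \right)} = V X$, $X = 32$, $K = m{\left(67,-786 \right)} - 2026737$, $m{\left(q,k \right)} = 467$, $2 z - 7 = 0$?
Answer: $\frac{i \sqrt{893584398}}{21} \approx 1423.5 i$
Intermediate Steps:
$z = \frac{7}{2}$ ($z = \frac{7}{2} + \frac{1}{2} \cdot 0 = \frac{7}{2} + 0 = \frac{7}{2} \approx 3.5$)
$V = \frac{1}{21}$ ($V = \frac{1}{6 \cdot \frac{7}{2}} = \frac{1}{6} \cdot \frac{2}{7} = \frac{1}{21} \approx 0.047619$)
$K = -2026270$ ($K = 467 - 2026737 = -2026270$)
$l{\left(E,c \right)} = \frac{32}{21}$ ($l{\left(E,c \right)} = \frac{1}{21} \cdot 32 = \frac{32}{21}$)
$\sqrt{K + l{\left(-1537,j{\left(-11 \right)} \right)}} = \sqrt{-2026270 + \frac{32}{21}} = \sqrt{- \frac{42551638}{21}} = \frac{i \sqrt{893584398}}{21}$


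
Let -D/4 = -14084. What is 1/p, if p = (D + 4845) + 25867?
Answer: 1/87048 ≈ 1.1488e-5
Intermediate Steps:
D = 56336 (D = -4*(-14084) = 56336)
p = 87048 (p = (56336 + 4845) + 25867 = 61181 + 25867 = 87048)
1/p = 1/87048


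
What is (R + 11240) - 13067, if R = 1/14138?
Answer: -25830125/14138 ≈ -1827.0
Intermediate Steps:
R = 1/14138 ≈ 7.0731e-5
(R + 11240) - 13067 = (1/14138 + 11240) - 13067 = 158911121/14138 - 13067 = -25830125/14138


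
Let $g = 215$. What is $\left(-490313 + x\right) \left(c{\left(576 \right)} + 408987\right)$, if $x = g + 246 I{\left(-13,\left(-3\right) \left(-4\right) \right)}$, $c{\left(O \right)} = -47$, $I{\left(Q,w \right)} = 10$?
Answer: $-199414683720$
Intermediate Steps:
$x = 2675$ ($x = 215 + 246 \cdot 10 = 215 + 2460 = 2675$)
$\left(-490313 + x\right) \left(c{\left(576 \right)} + 408987\right) = \left(-490313 + 2675\right) \left(-47 + 408987\right) = \left(-487638\right) 408940 = -199414683720$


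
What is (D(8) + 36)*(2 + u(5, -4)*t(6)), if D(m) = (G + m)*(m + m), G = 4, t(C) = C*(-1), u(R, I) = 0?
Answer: 456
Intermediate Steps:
t(C) = -C
D(m) = 2*m*(4 + m) (D(m) = (4 + m)*(m + m) = (4 + m)*(2*m) = 2*m*(4 + m))
(D(8) + 36)*(2 + u(5, -4)*t(6)) = (2*8*(4 + 8) + 36)*(2 + 0*(-1*6)) = (2*8*12 + 36)*(2 + 0*(-6)) = (192 + 36)*(2 + 0) = 228*2 = 456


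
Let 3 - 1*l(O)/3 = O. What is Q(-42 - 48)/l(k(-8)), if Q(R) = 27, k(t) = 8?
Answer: -9/5 ≈ -1.8000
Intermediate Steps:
l(O) = 9 - 3*O
Q(-42 - 48)/l(k(-8)) = 27/(9 - 3*8) = 27/(9 - 24) = 27/(-15) = 27*(-1/15) = -9/5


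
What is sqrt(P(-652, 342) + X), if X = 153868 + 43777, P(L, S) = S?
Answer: sqrt(197987) ≈ 444.96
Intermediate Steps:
X = 197645
sqrt(P(-652, 342) + X) = sqrt(342 + 197645) = sqrt(197987)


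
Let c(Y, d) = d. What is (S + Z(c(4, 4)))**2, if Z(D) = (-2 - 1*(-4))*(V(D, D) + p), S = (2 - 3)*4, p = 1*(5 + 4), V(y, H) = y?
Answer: 484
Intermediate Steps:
p = 9 (p = 1*9 = 9)
S = -4 (S = -1*4 = -4)
Z(D) = 18 + 2*D (Z(D) = (-2 - 1*(-4))*(D + 9) = (-2 + 4)*(9 + D) = 2*(9 + D) = 18 + 2*D)
(S + Z(c(4, 4)))**2 = (-4 + (18 + 2*4))**2 = (-4 + (18 + 8))**2 = (-4 + 26)**2 = 22**2 = 484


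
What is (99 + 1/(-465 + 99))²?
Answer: 1312830289/133956 ≈ 9800.5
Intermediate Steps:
(99 + 1/(-465 + 99))² = (99 + 1/(-366))² = (99 - 1/366)² = (36233/366)² = 1312830289/133956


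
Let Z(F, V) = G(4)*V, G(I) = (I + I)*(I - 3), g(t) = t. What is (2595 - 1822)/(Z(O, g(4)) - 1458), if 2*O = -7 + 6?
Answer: -773/1426 ≈ -0.54208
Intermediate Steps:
O = -1/2 (O = (-7 + 6)/2 = (1/2)*(-1) = -1/2 ≈ -0.50000)
G(I) = 2*I*(-3 + I) (G(I) = (2*I)*(-3 + I) = 2*I*(-3 + I))
Z(F, V) = 8*V (Z(F, V) = (2*4*(-3 + 4))*V = (2*4*1)*V = 8*V)
(2595 - 1822)/(Z(O, g(4)) - 1458) = (2595 - 1822)/(8*4 - 1458) = 773/(32 - 1458) = 773/(-1426) = 773*(-1/1426) = -773/1426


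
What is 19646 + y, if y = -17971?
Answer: 1675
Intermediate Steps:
19646 + y = 19646 - 17971 = 1675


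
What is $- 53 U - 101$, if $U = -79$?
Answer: $4086$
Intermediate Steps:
$- 53 U - 101 = \left(-53\right) \left(-79\right) - 101 = 4187 - 101 = 4086$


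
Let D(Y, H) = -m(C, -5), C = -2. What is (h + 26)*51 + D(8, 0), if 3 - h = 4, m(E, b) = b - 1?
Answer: 1281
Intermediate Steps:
m(E, b) = -1 + b
h = -1 (h = 3 - 1*4 = 3 - 4 = -1)
D(Y, H) = 6 (D(Y, H) = -(-1 - 5) = -1*(-6) = 6)
(h + 26)*51 + D(8, 0) = (-1 + 26)*51 + 6 = 25*51 + 6 = 1275 + 6 = 1281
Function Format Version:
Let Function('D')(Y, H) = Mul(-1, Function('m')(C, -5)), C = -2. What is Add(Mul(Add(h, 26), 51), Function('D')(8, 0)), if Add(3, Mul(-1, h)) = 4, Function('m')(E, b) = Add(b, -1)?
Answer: 1281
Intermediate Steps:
Function('m')(E, b) = Add(-1, b)
h = -1 (h = Add(3, Mul(-1, 4)) = Add(3, -4) = -1)
Function('D')(Y, H) = 6 (Function('D')(Y, H) = Mul(-1, Add(-1, -5)) = Mul(-1, -6) = 6)
Add(Mul(Add(h, 26), 51), Function('D')(8, 0)) = Add(Mul(Add(-1, 26), 51), 6) = Add(Mul(25, 51), 6) = Add(1275, 6) = 1281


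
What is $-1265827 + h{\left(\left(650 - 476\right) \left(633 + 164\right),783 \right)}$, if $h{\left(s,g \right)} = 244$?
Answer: $-1265583$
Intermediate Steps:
$-1265827 + h{\left(\left(650 - 476\right) \left(633 + 164\right),783 \right)} = -1265827 + 244 = -1265583$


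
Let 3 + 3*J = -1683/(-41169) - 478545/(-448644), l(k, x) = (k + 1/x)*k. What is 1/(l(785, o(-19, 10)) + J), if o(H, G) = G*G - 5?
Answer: 116978090628/72085716713076443 ≈ 1.6228e-6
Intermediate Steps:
o(H, G) = -5 + G² (o(H, G) = G² - 5 = -5 + G²)
l(k, x) = k*(k + 1/x)
J = -3883820839/6156741612 (J = -1 + (-1683/(-41169) - 478545/(-448644))/3 = -1 + (-1683*(-1/41169) - 478545*(-1/448644))/3 = -1 + (561/13723 + 159515/149548)/3 = -1 + (⅓)*(2272920773/2052247204) = -1 + 2272920773/6156741612 = -3883820839/6156741612 ≈ -0.63082)
1/(l(785, o(-19, 10)) + J) = 1/((785² + 785/(-5 + 10²)) - 3883820839/6156741612) = 1/((616225 + 785/(-5 + 100)) - 3883820839/6156741612) = 1/((616225 + 785/95) - 3883820839/6156741612) = 1/((616225 + 785*(1/95)) - 3883820839/6156741612) = 1/((616225 + 157/19) - 3883820839/6156741612) = 1/(11708432/19 - 3883820839/6156741612) = 1/(72085716713076443/116978090628) = 116978090628/72085716713076443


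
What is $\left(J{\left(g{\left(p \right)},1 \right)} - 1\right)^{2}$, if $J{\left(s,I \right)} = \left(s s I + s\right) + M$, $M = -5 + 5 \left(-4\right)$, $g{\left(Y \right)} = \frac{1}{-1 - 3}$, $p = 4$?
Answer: $\frac{175561}{256} \approx 685.79$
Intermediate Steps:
$g{\left(Y \right)} = - \frac{1}{4}$ ($g{\left(Y \right)} = \frac{1}{-4} = - \frac{1}{4}$)
$M = -25$ ($M = -5 - 20 = -25$)
$J{\left(s,I \right)} = -25 + s + I s^{2}$ ($J{\left(s,I \right)} = \left(s s I + s\right) - 25 = \left(s^{2} I + s\right) - 25 = \left(I s^{2} + s\right) - 25 = \left(s + I s^{2}\right) - 25 = -25 + s + I s^{2}$)
$\left(J{\left(g{\left(p \right)},1 \right)} - 1\right)^{2} = \left(\left(-25 - \frac{1}{4} + 1 \left(- \frac{1}{4}\right)^{2}\right) - 1\right)^{2} = \left(\left(-25 - \frac{1}{4} + 1 \cdot \frac{1}{16}\right) - 1\right)^{2} = \left(\left(-25 - \frac{1}{4} + \frac{1}{16}\right) - 1\right)^{2} = \left(- \frac{403}{16} - 1\right)^{2} = \left(- \frac{419}{16}\right)^{2} = \frac{175561}{256}$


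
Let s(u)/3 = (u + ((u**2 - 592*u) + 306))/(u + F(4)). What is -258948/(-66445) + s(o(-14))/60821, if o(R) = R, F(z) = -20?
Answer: 266866415256/68701272865 ≈ 3.8844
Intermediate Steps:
s(u) = 3*(306 + u**2 - 591*u)/(-20 + u) (s(u) = 3*((u + ((u**2 - 592*u) + 306))/(u - 20)) = 3*((u + (306 + u**2 - 592*u))/(-20 + u)) = 3*((306 + u**2 - 591*u)/(-20 + u)) = 3*(306 + u**2 - 591*u)/(-20 + u))
-258948/(-66445) + s(o(-14))/60821 = -258948/(-66445) + (3*(306 + (-14)**2 - 591*(-14))/(-20 - 14))/60821 = -258948*(-1/66445) + (3*(306 + 196 + 8274)/(-34))*(1/60821) = 258948/66445 + (3*(-1/34)*8776)*(1/60821) = 258948/66445 - 13164/17*1/60821 = 258948/66445 - 13164/1033957 = 266866415256/68701272865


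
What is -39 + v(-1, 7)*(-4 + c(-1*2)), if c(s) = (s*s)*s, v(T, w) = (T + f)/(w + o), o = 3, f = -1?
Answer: -183/5 ≈ -36.600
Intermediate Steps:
v(T, w) = (-1 + T)/(3 + w) (v(T, w) = (T - 1)/(w + 3) = (-1 + T)/(3 + w))
c(s) = s³ (c(s) = s²*s = s³)
-39 + v(-1, 7)*(-4 + c(-1*2)) = -39 + ((-1 - 1)/(3 + 7))*(-4 + (-1*2)³) = -39 + (-2/10)*(-4 + (-2)³) = -39 + ((⅒)*(-2))*(-4 - 8) = -39 - ⅕*(-12) = -39 + 12/5 = -183/5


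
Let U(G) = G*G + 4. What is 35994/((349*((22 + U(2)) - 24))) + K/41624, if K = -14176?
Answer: 30594369/1815847 ≈ 16.849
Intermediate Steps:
U(G) = 4 + G² (U(G) = G² + 4 = 4 + G²)
35994/((349*((22 + U(2)) - 24))) + K/41624 = 35994/((349*((22 + (4 + 2²)) - 24))) - 14176/41624 = 35994/((349*((22 + (4 + 4)) - 24))) - 14176*1/41624 = 35994/((349*((22 + 8) - 24))) - 1772/5203 = 35994/((349*(30 - 24))) - 1772/5203 = 35994/((349*6)) - 1772/5203 = 35994/2094 - 1772/5203 = 35994*(1/2094) - 1772/5203 = 5999/349 - 1772/5203 = 30594369/1815847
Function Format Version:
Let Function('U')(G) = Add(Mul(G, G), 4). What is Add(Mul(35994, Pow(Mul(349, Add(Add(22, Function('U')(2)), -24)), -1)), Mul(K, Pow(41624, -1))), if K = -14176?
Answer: Rational(30594369, 1815847) ≈ 16.849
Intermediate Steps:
Function('U')(G) = Add(4, Pow(G, 2)) (Function('U')(G) = Add(Pow(G, 2), 4) = Add(4, Pow(G, 2)))
Add(Mul(35994, Pow(Mul(349, Add(Add(22, Function('U')(2)), -24)), -1)), Mul(K, Pow(41624, -1))) = Add(Mul(35994, Pow(Mul(349, Add(Add(22, Add(4, Pow(2, 2))), -24)), -1)), Mul(-14176, Pow(41624, -1))) = Add(Mul(35994, Pow(Mul(349, Add(Add(22, Add(4, 4)), -24)), -1)), Mul(-14176, Rational(1, 41624))) = Add(Mul(35994, Pow(Mul(349, Add(Add(22, 8), -24)), -1)), Rational(-1772, 5203)) = Add(Mul(35994, Pow(Mul(349, Add(30, -24)), -1)), Rational(-1772, 5203)) = Add(Mul(35994, Pow(Mul(349, 6), -1)), Rational(-1772, 5203)) = Add(Mul(35994, Pow(2094, -1)), Rational(-1772, 5203)) = Add(Mul(35994, Rational(1, 2094)), Rational(-1772, 5203)) = Add(Rational(5999, 349), Rational(-1772, 5203)) = Rational(30594369, 1815847)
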